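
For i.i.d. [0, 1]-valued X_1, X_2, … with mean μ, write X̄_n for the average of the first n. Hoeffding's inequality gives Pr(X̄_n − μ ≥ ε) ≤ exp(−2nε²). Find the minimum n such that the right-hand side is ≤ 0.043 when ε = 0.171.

54

Require exp(−2nε²) ≤ 0.043, i.e. 2nε² ≥ ln(1/0.043) = 3.146555.
So n ≥ 3.146555 / (2·0.171²) = 53.804.
The smallest integer n is 54.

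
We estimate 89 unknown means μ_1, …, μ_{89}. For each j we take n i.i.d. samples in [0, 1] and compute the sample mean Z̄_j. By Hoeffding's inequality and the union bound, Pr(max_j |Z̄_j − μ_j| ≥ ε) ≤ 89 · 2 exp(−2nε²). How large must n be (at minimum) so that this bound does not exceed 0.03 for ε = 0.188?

123

Need 2·89·exp(−2nε²) ≤ 0.03, i.e. exp(−2nε²) ≤ 0.03/178.
So 2nε² ≥ ln(178/0.03) = 8.688341.
Hence n ≥ 8.688341/(2·0.188²) = 122.911.
The smallest integer n is 123.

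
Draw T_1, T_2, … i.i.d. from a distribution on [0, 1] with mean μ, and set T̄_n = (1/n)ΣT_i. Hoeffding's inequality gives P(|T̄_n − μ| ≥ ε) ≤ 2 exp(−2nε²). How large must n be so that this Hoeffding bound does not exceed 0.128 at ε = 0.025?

Require 2·exp(−2nε²) ≤ 0.128, i.e. 2nε² ≥ ln(2/0.128) = 2.748872.
So n ≥ 2.748872 / (2·0.025²) = 2199.098.
The smallest integer n is 2200.

2200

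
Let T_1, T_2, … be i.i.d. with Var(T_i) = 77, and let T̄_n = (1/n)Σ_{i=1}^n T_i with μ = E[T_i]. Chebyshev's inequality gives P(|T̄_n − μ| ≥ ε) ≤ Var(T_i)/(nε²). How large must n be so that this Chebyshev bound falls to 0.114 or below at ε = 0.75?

1201

Require 77/(n·0.75²) ≤ 0.114, i.e. n ≥ 77/(0.114·0.75²) = 1200.780.
The smallest integer n is 1201.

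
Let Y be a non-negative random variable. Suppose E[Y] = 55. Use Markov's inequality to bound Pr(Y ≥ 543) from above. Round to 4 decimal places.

Markov's inequality: for a non-negative random variable, Pr(Y ≥ a) ≤ E[Y]/a.
Here E[Y] = 55 and a = 543, so the bound is 55/543 = 0.1013.

0.1013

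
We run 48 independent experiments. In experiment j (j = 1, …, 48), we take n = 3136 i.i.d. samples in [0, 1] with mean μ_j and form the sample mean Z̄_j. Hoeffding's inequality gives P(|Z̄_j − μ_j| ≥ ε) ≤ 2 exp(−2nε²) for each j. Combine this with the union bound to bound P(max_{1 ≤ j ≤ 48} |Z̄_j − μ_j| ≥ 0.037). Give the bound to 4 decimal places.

0.0179

Per-experiment Hoeffding bound: 2·exp(−2·3136·0.037²) = 2·exp(−8.58637) = 0.00037327.
Union bound over 48 events: 48·0.00037327 = 0.01792.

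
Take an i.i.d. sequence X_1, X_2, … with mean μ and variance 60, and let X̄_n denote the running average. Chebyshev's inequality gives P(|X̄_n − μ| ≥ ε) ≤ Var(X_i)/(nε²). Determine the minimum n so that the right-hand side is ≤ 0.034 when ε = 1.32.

1013

Require 60/(n·1.32²) ≤ 0.034, i.e. n ≥ 60/(0.034·1.32²) = 1012.802.
The smallest integer n is 1013.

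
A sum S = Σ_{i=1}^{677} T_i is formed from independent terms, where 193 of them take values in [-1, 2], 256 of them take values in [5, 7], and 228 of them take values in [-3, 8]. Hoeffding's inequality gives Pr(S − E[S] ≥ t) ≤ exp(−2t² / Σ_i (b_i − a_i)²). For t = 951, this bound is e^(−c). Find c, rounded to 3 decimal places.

Σ(b_i − a_i)² = 193·3² + 256·2² + 228·11² = 30349.
c = 2t² / 30349 = 2·951² / 30349 = 59.6001.

59.600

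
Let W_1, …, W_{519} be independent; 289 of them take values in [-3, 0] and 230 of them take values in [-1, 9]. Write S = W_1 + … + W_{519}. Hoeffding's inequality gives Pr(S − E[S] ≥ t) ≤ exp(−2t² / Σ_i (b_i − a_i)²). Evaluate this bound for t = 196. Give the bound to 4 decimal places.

0.0497

Σ(b_i − a_i)² = 289·3² + 230·10² = 25601.
Exponent = 2·196² / 25601 = 3.00113.
Bound = exp(−3.00113) = 0.04973.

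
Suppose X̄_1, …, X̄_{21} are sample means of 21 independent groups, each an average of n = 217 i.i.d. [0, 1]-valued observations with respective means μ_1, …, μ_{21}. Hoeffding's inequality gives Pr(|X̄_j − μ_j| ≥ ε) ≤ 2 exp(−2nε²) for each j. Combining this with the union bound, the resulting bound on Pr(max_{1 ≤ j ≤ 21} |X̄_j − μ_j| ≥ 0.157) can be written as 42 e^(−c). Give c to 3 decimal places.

Union bound over the 21 events: Pr(max_{1 ≤ j ≤ 21} |X̄_j − μ_j| ≥ 0.157) ≤ 21·2·exp(−2nε²) = 42 exp(−2·217·0.157²).
So c = 2·217·0.157² = 10.6977.

10.698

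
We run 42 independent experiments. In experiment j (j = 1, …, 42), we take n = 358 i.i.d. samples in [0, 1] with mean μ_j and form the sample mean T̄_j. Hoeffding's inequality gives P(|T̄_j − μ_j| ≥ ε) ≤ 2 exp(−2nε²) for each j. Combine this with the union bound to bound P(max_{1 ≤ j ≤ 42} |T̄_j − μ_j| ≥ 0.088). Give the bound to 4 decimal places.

Per-experiment Hoeffding bound: 2·exp(−2·358·0.088²) = 2·exp(−5.54470) = 0.0078162.
Union bound over 42 events: 42·0.0078162 = 0.32828.

0.3283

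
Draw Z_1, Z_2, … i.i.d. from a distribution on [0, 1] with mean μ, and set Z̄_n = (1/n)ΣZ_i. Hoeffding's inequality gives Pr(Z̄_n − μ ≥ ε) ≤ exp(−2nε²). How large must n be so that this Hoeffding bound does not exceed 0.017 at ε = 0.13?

121

Require exp(−2nε²) ≤ 0.017, i.e. 2nε² ≥ ln(1/0.017) = 4.074542.
So n ≥ 4.074542 / (2·0.13²) = 120.549.
The smallest integer n is 121.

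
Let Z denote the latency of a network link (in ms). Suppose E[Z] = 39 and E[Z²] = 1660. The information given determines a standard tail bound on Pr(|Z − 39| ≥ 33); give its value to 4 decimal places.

The first two moments determine the variance, so Chebyshev's inequality is the sharpest standard bound available.
Var(Z) = E[Z²] − (E[Z])² = 1660 − 1521 = 139.
Chebyshev's inequality: Pr(|Z − μ| ≥ t) ≤ Var(Z)/t² = 139/1089 = 0.1276.

0.1276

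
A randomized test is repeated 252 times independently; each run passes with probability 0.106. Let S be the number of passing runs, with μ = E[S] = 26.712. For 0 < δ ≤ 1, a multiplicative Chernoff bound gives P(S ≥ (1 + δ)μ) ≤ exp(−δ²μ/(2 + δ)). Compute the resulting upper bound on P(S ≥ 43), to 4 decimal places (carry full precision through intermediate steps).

Write 43 = (1 + δ)μ, so δ = 43/26.712 − 1 = 0.6097634…
Then the exponent is δ²μ/(2 + δ) = (43 − μ)² / (μ·(2 + δ)) = 3.805642.
Bound = exp(−3.805642) = 0.02224.

0.0222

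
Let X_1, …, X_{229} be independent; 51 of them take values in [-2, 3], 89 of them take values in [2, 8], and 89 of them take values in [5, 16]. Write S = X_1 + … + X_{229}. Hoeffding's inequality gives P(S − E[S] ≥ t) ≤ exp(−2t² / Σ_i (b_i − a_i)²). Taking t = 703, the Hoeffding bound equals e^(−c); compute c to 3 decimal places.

64.823

Σ(b_i − a_i)² = 51·5² + 89·6² + 89·11² = 15248.
c = 2t² / 15248 = 2·703² / 15248 = 64.8228.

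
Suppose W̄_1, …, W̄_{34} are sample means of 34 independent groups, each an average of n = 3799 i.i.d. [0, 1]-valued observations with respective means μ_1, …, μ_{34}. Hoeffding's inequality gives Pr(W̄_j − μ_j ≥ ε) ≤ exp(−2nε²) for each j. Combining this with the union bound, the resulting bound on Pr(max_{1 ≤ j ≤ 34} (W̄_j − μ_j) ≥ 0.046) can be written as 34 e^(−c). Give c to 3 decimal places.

Union bound over the 34 events: Pr(max_{1 ≤ j ≤ 34} (W̄_j − μ_j) ≥ 0.046) ≤ 34·exp(−2nε²) = 34 exp(−2·3799·0.046²).
So c = 2·3799·0.046² = 16.0774.

16.077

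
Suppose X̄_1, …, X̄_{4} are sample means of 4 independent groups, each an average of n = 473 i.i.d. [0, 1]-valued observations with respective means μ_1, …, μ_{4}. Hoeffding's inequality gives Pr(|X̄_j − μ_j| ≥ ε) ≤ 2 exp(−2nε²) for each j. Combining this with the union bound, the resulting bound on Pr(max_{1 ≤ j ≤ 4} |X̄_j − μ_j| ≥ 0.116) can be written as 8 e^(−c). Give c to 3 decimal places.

Union bound over the 4 events: Pr(max_{1 ≤ j ≤ 4} |X̄_j − μ_j| ≥ 0.116) ≤ 4·2·exp(−2nε²) = 8 exp(−2·473·0.116²).
So c = 2·473·0.116² = 12.7294.

12.729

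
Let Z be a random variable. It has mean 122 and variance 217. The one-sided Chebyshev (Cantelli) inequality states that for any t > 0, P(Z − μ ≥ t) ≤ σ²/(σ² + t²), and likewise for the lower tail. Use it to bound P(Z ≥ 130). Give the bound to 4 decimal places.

Here σ² = 217 and t = 8, so σ² + t² = 281.
Cantelli's bound: 217/281 = 0.7722.

0.7722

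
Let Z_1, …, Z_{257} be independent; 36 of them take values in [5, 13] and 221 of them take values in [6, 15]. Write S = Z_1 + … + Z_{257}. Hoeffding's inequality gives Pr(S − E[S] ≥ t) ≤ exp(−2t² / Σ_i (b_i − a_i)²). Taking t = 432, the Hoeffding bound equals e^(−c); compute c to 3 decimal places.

18.473

Σ(b_i − a_i)² = 36·8² + 221·9² = 20205.
c = 2t² / 20205 = 2·432² / 20205 = 18.4731.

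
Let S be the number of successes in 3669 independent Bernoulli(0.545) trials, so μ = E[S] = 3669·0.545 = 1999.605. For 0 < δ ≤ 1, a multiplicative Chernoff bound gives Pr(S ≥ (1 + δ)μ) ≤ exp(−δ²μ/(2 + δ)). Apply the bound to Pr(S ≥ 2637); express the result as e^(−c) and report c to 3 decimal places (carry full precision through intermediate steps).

87.623

Write 2637 = (1 + δ)μ, so δ = 2637/1999.605 − 1 = 0.3187605…
Then the exponent is δ²μ/(2 + δ) = (2637 − μ)² / (μ·(2 + δ)) = 87.622816.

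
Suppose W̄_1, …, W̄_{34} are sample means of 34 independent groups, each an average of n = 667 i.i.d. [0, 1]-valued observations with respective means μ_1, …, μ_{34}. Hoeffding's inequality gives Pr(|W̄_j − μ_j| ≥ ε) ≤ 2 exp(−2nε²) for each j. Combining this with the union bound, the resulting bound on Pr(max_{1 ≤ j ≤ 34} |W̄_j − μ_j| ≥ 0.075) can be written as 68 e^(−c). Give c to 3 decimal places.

Union bound over the 34 events: Pr(max_{1 ≤ j ≤ 34} |W̄_j − μ_j| ≥ 0.075) ≤ 34·2·exp(−2nε²) = 68 exp(−2·667·0.075²).
So c = 2·667·0.075² = 7.5038.

7.504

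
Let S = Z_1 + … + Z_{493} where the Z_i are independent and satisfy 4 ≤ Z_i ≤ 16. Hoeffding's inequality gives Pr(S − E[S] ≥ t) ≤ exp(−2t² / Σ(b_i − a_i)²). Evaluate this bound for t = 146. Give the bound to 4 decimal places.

0.5485

Σ(b_i − a_i)² = 493·(12)² = 70992.
Exponent = 2·146²/70992 = 0.6005.
Bound = exp(−0.6005) = 0.54853.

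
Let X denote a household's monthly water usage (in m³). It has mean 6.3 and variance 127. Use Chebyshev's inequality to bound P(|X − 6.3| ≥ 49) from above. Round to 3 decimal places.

0.053

Chebyshev: P(|X − μ| ≥ t) ≤ Var(X)/t².
Bound = 127 / 2401 = 0.0529.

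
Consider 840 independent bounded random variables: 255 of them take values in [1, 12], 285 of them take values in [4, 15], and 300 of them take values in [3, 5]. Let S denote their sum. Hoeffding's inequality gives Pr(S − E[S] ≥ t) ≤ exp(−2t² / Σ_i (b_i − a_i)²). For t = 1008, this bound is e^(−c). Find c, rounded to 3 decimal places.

30.540

Σ(b_i − a_i)² = 255·11² + 285·11² + 300·2² = 66540.
c = 2t² / 66540 = 2·1008² / 66540 = 30.5399.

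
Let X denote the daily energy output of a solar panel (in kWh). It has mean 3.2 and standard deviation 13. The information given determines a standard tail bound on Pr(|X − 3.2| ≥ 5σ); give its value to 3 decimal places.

Mean and variance are known, so Chebyshev's inequality applies.
Chebyshev: Pr(|X − μ| ≥ t) ≤ Var(X)/t².
Var(X) = σ² = 13² = 169.
t = 5·13 = 65.
Bound = 169 / 4225 = 0.0400.

0.040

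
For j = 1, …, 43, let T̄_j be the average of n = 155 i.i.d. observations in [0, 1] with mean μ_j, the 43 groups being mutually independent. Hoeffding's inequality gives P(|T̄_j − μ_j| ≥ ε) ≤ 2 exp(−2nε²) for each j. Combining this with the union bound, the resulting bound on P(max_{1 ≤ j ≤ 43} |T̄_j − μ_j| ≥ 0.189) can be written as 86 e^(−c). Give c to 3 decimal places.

Union bound over the 43 events: P(max_{1 ≤ j ≤ 43} |T̄_j − μ_j| ≥ 0.189) ≤ 43·2·exp(−2nε²) = 86 exp(−2·155·0.189²).
So c = 2·155·0.189² = 11.0735.

11.074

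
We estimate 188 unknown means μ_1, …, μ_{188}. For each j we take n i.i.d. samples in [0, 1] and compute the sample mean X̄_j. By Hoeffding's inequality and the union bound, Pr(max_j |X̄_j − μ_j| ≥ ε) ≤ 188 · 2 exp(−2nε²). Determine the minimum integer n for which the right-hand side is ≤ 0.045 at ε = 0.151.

Need 2·188·exp(−2nε²) ≤ 0.045, i.e. exp(−2nε²) ≤ 0.045/376.
So 2nε² ≥ ln(376/0.045) = 9.030682.
Hence n ≥ 9.030682/(2·0.151²) = 198.033.
The smallest integer n is 199.

199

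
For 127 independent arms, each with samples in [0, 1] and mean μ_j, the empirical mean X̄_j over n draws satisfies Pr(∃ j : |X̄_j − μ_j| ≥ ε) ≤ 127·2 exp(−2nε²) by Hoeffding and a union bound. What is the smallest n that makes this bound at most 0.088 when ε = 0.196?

104

Need 2·127·exp(−2nε²) ≤ 0.088, i.e. exp(−2nε²) ≤ 0.088/254.
So 2nε² ≥ ln(254/0.088) = 7.967753.
Hence n ≥ 7.967753/(2·0.196²) = 103.704.
The smallest integer n is 104.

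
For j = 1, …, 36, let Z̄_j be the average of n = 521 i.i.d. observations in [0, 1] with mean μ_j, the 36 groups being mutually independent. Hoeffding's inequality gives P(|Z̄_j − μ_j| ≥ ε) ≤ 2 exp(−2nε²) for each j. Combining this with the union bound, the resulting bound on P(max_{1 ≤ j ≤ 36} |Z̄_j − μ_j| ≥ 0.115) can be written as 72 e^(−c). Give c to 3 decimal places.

13.780

Union bound over the 36 events: P(max_{1 ≤ j ≤ 36} |Z̄_j − μ_j| ≥ 0.115) ≤ 36·2·exp(−2nε²) = 72 exp(−2·521·0.115²).
So c = 2·521·0.115² = 13.7805.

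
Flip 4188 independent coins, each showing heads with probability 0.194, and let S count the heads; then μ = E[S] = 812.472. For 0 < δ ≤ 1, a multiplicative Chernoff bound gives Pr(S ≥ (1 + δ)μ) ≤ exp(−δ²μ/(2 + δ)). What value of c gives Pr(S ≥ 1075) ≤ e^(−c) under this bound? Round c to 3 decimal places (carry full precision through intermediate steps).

36.515

Write 1075 = (1 + δ)μ, so δ = 1075/812.472 − 1 = 0.3231225…
Then the exponent is δ²μ/(2 + δ) = (1075 − μ)² / (μ·(2 + δ)) = 36.514953.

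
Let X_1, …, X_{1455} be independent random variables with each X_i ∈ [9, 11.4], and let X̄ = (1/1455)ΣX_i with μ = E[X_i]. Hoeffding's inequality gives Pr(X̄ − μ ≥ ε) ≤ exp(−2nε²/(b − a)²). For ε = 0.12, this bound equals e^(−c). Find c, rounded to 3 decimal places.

c = 2nε²/(b − a)² = 2·1455·0.12² / 2.4² = 7.2750.

7.275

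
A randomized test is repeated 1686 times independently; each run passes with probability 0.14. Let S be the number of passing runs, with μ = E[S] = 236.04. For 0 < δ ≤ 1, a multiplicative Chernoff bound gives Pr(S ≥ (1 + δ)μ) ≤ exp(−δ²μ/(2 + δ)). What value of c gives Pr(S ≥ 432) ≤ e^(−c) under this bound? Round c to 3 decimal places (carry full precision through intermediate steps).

57.482

Write 432 = (1 + δ)μ, so δ = 432/236.04 − 1 = 0.8301983…
Then the exponent is δ²μ/(2 + δ) = (432 − μ)² / (μ·(2 + δ)) = 57.482069.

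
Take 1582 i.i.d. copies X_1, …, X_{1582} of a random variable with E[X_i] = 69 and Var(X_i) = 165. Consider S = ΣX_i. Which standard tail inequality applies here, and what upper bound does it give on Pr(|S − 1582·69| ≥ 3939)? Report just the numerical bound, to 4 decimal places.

With mean and variance of each term known, Chebyshev's inequality bounds the deviation of the sum (or sample mean).
Var(S) = n·Var(X_i) = 1582·165 = 261030.
Chebyshev: Pr(|S − 1582·69| ≥ 3939) ≤ Var(S)/3939² = 261030/15515721 = 0.0168.

0.0168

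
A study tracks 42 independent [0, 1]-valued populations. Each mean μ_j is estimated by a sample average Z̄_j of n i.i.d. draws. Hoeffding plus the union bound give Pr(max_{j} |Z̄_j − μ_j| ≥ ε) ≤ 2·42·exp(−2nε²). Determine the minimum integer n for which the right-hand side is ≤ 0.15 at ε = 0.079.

507

Need 2·42·exp(−2nε²) ≤ 0.15, i.e. exp(−2nε²) ≤ 0.15/84.
So 2nε² ≥ ln(84/0.15) = 6.327937.
Hence n ≥ 6.327937/(2·0.079²) = 506.965.
The smallest integer n is 507.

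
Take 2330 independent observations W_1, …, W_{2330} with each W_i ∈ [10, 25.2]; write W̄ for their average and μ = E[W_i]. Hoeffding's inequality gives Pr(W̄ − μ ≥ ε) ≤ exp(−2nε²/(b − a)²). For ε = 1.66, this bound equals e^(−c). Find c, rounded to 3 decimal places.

55.580

c = 2nε²/(b − a)² = 2·2330·1.66² / 15.2² = 55.5795.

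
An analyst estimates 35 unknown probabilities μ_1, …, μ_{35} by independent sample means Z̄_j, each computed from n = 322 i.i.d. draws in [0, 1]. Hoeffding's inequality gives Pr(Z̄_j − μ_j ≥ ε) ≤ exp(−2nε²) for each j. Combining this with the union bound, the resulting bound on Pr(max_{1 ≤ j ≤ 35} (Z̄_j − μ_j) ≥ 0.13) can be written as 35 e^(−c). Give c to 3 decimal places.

10.884

Union bound over the 35 events: Pr(max_{1 ≤ j ≤ 35} (Z̄_j − μ_j) ≥ 0.13) ≤ 35·exp(−2nε²) = 35 exp(−2·322·0.13²).
So c = 2·322·0.13² = 10.8836.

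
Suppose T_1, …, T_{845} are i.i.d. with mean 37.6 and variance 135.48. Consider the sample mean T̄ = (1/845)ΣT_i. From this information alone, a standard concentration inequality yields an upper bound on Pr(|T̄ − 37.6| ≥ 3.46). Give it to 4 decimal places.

With mean and variance of each term known, Chebyshev's inequality bounds the deviation of the sum (or sample mean).
Var(T̄) = Var(T_i)/n = 135.48/845 = 0.16033.
Chebyshev: Pr(|T̄ − 37.6| ≥ 3.46) ≤ Var(T̄)/(3.46)² = 135.48/(845·3.46²) = 0.0134.

0.0134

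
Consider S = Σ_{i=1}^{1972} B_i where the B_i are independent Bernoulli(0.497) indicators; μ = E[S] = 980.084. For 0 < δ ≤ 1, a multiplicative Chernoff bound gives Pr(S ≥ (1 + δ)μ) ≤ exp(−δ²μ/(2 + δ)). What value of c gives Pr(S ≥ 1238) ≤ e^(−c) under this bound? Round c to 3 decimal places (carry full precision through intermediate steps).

Write 1238 = (1 + δ)μ, so δ = 1238/980.084 − 1 = 0.263157…
Then the exponent is δ²μ/(2 + δ) = (1238 − μ)² / (μ·(2 + δ)) = 29.990146.

29.990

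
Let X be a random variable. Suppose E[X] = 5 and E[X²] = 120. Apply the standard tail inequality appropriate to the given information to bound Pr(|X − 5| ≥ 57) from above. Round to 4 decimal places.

0.0292

The first two moments determine the variance, so Chebyshev's inequality is the sharpest standard bound available.
Var(X) = E[X²] − (E[X])² = 120 − 25 = 95.
Chebyshev's inequality: Pr(|X − μ| ≥ t) ≤ Var(X)/t² = 95/3249 = 0.0292.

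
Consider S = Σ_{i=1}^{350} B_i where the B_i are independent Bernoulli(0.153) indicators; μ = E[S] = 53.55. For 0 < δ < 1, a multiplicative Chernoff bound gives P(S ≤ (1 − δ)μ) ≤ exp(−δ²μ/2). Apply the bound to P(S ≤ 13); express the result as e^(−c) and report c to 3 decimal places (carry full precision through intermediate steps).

15.353

Write 13 = (1 − δ)μ, so δ = 1 − 13/53.55 = 0.7572362…
Then the exponent is δ²μ/2 = (μ − 13)²/(2μ) = 15.352965.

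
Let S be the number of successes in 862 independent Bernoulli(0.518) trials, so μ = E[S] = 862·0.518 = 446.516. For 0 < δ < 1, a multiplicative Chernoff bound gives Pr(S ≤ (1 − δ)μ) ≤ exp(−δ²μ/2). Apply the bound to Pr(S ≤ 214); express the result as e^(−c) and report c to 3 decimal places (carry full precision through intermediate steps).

Write 214 = (1 − δ)μ, so δ = 1 − 214/446.516 = 0.5207339…
Then the exponent is δ²μ/2 = (μ − 214)²/(2μ) = 60.539477.

60.539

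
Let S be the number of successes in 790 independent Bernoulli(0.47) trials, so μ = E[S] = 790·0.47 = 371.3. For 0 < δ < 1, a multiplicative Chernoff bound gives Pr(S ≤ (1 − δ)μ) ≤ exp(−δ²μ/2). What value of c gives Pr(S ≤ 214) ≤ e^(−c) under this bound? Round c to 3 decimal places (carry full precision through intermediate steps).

Write 214 = (1 − δ)μ, so δ = 1 − 214/371.3 = 0.4236466…
Then the exponent is δ²μ/2 = (μ − 214)²/(2μ) = 33.319809.

33.320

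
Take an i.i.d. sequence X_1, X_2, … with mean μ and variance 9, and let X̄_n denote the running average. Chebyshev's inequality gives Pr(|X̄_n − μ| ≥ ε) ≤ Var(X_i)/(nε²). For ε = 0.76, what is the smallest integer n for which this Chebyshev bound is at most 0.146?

Require 9/(n·0.76²) ≤ 0.146, i.e. n ≥ 9/(0.146·0.76²) = 106.724.
The smallest integer n is 107.

107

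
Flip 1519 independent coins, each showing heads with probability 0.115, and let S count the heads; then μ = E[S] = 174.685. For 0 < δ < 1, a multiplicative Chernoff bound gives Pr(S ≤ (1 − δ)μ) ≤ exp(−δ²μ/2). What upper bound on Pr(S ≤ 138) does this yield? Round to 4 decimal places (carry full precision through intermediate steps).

Write 138 = (1 − δ)μ, so δ = 1 − 138/174.685 = 0.2100066…
Then the exponent is δ²μ/2 = (μ − 138)²/(2μ) = 3.852046.
Bound = exp(−3.852046) = 0.02124.

0.0212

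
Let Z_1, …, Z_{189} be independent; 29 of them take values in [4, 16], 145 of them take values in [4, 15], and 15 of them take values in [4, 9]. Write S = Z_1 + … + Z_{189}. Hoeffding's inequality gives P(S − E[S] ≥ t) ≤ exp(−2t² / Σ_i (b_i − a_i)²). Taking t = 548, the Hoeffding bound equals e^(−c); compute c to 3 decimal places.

Σ(b_i − a_i)² = 29·12² + 145·11² + 15·5² = 22096.
c = 2t² / 22096 = 2·548² / 22096 = 27.1818.

27.182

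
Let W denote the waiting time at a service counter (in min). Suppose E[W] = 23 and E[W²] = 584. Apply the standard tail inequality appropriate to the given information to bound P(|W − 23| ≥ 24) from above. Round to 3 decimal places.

The first two moments determine the variance, so Chebyshev's inequality is the sharpest standard bound available.
Var(W) = E[W²] − (E[W])² = 584 − 529 = 55.
Chebyshev's inequality: P(|W − μ| ≥ t) ≤ Var(W)/t² = 55/576 = 0.0955.

0.095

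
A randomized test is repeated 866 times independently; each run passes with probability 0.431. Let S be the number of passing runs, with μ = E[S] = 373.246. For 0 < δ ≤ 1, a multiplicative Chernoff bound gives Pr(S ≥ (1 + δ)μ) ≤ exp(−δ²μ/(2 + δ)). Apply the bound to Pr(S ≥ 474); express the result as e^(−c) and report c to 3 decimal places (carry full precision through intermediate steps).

Write 474 = (1 + δ)μ, so δ = 474/373.246 − 1 = 0.2699399…
Then the exponent is δ²μ/(2 + δ) = (474 − μ)² / (μ·(2 + δ)) = 11.981607.

11.982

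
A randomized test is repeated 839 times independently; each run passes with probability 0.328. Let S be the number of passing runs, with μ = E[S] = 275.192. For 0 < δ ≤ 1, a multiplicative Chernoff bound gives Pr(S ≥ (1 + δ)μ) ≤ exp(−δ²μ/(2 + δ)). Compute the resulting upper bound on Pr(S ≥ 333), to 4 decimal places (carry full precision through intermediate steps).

0.0041

Write 333 = (1 + δ)μ, so δ = 333/275.192 − 1 = 0.2100642…
Then the exponent is δ²μ/(2 + δ) = (333 − μ)² / (μ·(2 + δ)) = 5.494589.
Bound = exp(−5.494589) = 0.00411.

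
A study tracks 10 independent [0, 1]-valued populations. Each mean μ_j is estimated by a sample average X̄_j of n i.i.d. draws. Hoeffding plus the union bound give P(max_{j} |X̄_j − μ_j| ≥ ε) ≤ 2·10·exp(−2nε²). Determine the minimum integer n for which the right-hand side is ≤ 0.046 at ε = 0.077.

Need 2·10·exp(−2nε²) ≤ 0.046, i.e. exp(−2nε²) ≤ 0.046/20.
So 2nε² ≥ ln(20/0.046) = 6.074846.
Hence n ≥ 6.074846/(2·0.077²) = 512.299.
The smallest integer n is 513.

513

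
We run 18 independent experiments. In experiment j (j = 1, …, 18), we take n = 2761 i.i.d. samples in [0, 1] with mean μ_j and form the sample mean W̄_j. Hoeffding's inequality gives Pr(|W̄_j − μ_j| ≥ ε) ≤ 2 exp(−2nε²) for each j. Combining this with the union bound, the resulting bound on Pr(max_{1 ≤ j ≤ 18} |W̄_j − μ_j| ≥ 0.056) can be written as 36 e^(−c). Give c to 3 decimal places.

Union bound over the 18 events: Pr(max_{1 ≤ j ≤ 18} |W̄_j − μ_j| ≥ 0.056) ≤ 18·2·exp(−2nε²) = 36 exp(−2·2761·0.056²).
So c = 2·2761·0.056² = 17.3170.

17.317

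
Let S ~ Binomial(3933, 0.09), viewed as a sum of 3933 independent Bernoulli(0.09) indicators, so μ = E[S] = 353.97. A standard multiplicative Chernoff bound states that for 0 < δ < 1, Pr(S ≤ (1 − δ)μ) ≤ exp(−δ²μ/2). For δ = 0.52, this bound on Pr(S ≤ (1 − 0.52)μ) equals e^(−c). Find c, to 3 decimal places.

47.857

c = δ²μ/2 = 0.52²·353.97/2 = 47.8567.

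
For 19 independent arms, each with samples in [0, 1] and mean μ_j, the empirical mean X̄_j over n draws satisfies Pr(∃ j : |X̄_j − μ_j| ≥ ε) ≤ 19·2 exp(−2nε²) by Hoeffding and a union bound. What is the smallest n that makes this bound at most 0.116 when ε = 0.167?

104

Need 2·19·exp(−2nε²) ≤ 0.116, i.e. exp(−2nε²) ≤ 0.116/38.
So 2nε² ≥ ln(38/0.116) = 5.791751.
Hence n ≥ 5.791751/(2·0.167²) = 103.836.
The smallest integer n is 104.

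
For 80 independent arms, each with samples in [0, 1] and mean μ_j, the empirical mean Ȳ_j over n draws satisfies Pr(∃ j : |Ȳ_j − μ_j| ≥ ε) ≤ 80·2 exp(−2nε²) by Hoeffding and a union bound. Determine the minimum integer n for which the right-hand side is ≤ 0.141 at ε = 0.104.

Need 2·80·exp(−2nε²) ≤ 0.141, i.e. exp(−2nε²) ≤ 0.141/160.
So 2nε² ≥ ln(160/0.141) = 7.034169.
Hence n ≥ 7.034169/(2·0.104²) = 325.174.
The smallest integer n is 326.

326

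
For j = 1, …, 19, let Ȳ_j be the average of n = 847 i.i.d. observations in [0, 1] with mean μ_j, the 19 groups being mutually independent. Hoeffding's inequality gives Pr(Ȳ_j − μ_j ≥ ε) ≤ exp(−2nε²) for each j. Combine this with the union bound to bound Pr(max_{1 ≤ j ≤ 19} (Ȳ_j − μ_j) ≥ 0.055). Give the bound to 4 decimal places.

Per-experiment Hoeffding bound: exp(−2·847·0.055²) = exp(−5.12435) = 0.0059501.
Union bound over 19 events: 19·0.0059501 = 0.11305.

0.1131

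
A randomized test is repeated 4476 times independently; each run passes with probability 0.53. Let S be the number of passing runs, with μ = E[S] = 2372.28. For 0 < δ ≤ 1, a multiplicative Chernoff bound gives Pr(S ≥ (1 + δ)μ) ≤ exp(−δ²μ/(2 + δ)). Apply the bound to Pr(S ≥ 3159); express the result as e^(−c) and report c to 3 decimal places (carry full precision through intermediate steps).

Write 3159 = (1 + δ)μ, so δ = 3159/2372.28 − 1 = 0.3316303…
Then the exponent is δ²μ/(2 + δ) = (3159 − μ)² / (μ·(2 + δ)) = 111.896045.

111.896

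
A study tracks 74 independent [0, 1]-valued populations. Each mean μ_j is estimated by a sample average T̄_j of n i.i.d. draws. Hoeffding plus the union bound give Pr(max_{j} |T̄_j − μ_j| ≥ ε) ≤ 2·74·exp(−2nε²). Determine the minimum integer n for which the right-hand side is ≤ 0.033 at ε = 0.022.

Need 2·74·exp(−2nε²) ≤ 0.033, i.e. exp(−2nε²) ≤ 0.033/148.
So 2nε² ≥ ln(148/0.033) = 8.408460.
Hence n ≥ 8.408460/(2·0.022²) = 8686.426.
The smallest integer n is 8687.

8687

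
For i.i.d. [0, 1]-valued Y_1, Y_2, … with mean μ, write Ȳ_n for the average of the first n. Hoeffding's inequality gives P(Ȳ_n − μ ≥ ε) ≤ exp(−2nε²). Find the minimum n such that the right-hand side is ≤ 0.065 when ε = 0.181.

42

Require exp(−2nε²) ≤ 0.065, i.e. 2nε² ≥ ln(1/0.065) = 2.733368.
So n ≥ 2.733368 / (2·0.181²) = 41.717.
The smallest integer n is 42.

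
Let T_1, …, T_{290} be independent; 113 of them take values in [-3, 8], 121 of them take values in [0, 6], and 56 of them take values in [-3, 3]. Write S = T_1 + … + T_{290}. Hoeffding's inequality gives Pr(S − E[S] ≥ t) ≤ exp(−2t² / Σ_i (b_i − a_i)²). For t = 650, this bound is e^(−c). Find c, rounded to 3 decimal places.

42.155

Σ(b_i − a_i)² = 113·11² + 121·6² + 56·6² = 20045.
c = 2t² / 20045 = 2·650² / 20045 = 42.1552.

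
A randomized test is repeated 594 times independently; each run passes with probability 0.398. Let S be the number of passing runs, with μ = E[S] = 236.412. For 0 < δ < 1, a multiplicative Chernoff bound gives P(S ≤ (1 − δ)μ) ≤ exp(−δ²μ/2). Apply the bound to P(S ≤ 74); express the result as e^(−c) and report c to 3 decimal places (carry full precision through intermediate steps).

Write 74 = (1 − δ)μ, so δ = 1 − 74/236.412 = 0.6869871…
Then the exponent is δ²μ/2 = (μ − 74)²/(2μ) = 55.787476.

55.787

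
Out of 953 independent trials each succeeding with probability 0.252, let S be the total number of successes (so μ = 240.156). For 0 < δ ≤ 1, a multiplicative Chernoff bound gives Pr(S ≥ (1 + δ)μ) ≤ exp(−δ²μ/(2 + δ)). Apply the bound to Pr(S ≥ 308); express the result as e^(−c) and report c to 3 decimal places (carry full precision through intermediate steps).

8.397

Write 308 = (1 + δ)μ, so δ = 308/240.156 − 1 = 0.2824997…
Then the exponent is δ²μ/(2 + δ) = (308 − μ)² / (μ·(2 + δ)) = 8.396895.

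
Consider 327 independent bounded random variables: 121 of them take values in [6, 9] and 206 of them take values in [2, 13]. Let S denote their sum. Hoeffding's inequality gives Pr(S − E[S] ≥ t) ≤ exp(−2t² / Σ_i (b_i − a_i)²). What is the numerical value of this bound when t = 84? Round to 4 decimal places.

Σ(b_i − a_i)² = 121·3² + 206·11² = 26015.
Exponent = 2·84² / 26015 = 0.54246.
Bound = exp(−0.54246) = 0.58132.

0.5813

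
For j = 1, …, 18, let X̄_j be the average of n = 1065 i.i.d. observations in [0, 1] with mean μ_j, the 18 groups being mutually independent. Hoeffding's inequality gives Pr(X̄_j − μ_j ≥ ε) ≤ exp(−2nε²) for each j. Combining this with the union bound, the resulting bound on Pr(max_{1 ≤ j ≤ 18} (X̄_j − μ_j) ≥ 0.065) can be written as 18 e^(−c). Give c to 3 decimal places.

8.999

Union bound over the 18 events: Pr(max_{1 ≤ j ≤ 18} (X̄_j − μ_j) ≥ 0.065) ≤ 18·exp(−2nε²) = 18 exp(−2·1065·0.065²).
So c = 2·1065·0.065² = 8.9992.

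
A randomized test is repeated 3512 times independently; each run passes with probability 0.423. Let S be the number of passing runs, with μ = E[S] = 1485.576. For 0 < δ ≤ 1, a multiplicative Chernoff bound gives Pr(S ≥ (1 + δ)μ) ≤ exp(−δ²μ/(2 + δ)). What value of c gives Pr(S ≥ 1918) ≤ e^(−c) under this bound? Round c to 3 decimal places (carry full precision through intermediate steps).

54.939

Write 1918 = (1 + δ)μ, so δ = 1918/1485.576 − 1 = 0.2910817…
Then the exponent is δ²μ/(2 + δ) = (1918 − μ)² / (μ·(2 + δ)) = 54.939427.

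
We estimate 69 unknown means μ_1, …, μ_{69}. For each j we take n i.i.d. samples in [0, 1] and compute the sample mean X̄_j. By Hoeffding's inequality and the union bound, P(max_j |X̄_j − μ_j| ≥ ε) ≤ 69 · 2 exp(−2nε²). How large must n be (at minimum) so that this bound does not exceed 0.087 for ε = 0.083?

Need 2·69·exp(−2nε²) ≤ 0.087, i.e. exp(−2nε²) ≤ 0.087/138.
So 2nε² ≥ ln(138/0.087) = 7.369101.
Hence n ≥ 7.369101/(2·0.083²) = 534.845.
The smallest integer n is 535.

535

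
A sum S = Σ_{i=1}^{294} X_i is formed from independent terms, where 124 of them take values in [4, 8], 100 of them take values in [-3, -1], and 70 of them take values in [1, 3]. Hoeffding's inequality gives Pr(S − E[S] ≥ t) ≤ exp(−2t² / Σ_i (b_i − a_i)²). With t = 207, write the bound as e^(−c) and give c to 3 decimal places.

32.169

Σ(b_i − a_i)² = 124·4² + 100·2² + 70·2² = 2664.
c = 2t² / 2664 = 2·207² / 2664 = 32.1689.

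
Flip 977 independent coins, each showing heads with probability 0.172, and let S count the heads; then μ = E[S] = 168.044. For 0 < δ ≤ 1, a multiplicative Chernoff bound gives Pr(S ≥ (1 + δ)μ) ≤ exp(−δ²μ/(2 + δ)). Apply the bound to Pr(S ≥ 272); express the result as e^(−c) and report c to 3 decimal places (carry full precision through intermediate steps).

Write 272 = (1 + δ)μ, so δ = 272/168.044 − 1 = 0.6186237…
Then the exponent is δ²μ/(2 + δ) = (272 − μ)² / (μ·(2 + δ)) = 24.558567.

24.559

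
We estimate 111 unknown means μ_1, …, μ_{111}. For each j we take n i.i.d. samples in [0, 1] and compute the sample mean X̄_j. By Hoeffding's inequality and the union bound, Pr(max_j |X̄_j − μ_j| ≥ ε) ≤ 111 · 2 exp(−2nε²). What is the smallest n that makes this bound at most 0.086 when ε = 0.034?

3398

Need 2·111·exp(−2nε²) ≤ 0.086, i.e. exp(−2nε²) ≤ 0.086/222.
So 2nε² ≥ ln(222/0.086) = 7.856085.
Hence n ≥ 7.856085/(2·0.034²) = 3397.961.
The smallest integer n is 3398.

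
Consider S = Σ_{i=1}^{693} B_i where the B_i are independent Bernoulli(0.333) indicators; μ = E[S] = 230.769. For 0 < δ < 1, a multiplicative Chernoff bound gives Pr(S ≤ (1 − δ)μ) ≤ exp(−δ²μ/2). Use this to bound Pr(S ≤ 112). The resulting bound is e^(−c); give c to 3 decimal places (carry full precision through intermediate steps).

Write 112 = (1 − δ)μ, so δ = 1 − 112/230.769 = 0.5146662…
Then the exponent is δ²μ/2 = (μ − 112)²/(2μ) = 30.563194.

30.563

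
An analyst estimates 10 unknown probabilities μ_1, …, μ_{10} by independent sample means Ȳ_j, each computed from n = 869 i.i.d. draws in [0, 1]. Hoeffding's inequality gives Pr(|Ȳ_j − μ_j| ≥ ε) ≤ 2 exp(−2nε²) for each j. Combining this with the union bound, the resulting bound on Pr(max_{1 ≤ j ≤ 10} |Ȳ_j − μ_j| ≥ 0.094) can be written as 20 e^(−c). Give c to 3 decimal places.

Union bound over the 10 events: Pr(max_{1 ≤ j ≤ 10} |Ȳ_j − μ_j| ≥ 0.094) ≤ 10·2·exp(−2nε²) = 20 exp(−2·869·0.094²).
So c = 2·869·0.094² = 15.3570.

15.357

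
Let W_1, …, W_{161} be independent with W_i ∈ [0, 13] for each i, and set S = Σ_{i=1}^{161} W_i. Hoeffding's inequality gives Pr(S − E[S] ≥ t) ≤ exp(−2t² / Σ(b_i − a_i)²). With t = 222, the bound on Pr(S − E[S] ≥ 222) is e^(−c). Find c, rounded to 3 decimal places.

Σ(b_i − a_i)² = 161·(13)² = 27209.
c = 2t²/27209 = 2·222²/27209 = 3.6226.

3.623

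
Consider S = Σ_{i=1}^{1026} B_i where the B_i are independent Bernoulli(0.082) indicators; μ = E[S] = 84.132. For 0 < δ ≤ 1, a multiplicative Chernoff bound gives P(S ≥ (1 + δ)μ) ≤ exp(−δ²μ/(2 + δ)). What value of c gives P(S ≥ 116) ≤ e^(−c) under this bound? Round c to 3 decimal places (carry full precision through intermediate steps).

Write 116 = (1 + δ)μ, so δ = 116/84.132 − 1 = 0.3787857…
Then the exponent is δ²μ/(2 + δ) = (116 − μ)² / (μ·(2 + δ)) = 5.074498.

5.074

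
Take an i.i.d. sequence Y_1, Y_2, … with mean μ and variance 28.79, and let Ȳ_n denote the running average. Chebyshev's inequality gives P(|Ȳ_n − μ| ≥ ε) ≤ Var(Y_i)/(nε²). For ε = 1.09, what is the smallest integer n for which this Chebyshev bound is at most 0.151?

161

Require 28.79/(n·1.09²) ≤ 0.151, i.e. n ≥ 28.79/(0.151·1.09²) = 160.477.
The smallest integer n is 161.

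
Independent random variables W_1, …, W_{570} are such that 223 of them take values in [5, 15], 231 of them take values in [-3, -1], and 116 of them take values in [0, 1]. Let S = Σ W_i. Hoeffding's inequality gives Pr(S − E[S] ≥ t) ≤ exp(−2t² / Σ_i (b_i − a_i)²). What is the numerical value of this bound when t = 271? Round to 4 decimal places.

0.0018

Σ(b_i − a_i)² = 223·10² + 231·2² + 116·1² = 23340.
Exponent = 2·271² / 23340 = 6.29314.
Bound = exp(−6.29314) = 0.00185.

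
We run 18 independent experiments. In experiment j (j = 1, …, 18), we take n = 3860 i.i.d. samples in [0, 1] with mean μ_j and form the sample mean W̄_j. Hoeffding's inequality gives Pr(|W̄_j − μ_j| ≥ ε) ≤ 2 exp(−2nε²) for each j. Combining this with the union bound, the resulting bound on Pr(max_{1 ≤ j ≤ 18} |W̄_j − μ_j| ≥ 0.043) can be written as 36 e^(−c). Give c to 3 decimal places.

Union bound over the 18 events: Pr(max_{1 ≤ j ≤ 18} |W̄_j − μ_j| ≥ 0.043) ≤ 18·2·exp(−2nε²) = 36 exp(−2·3860·0.043²).
So c = 2·3860·0.043² = 14.2743.

14.274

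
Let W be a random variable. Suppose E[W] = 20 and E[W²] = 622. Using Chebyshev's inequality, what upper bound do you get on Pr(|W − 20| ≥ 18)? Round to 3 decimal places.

Var(W) = E[W²] − (E[W])² = 622 − 400 = 222.
Chebyshev's inequality: Pr(|W − μ| ≥ t) ≤ Var(W)/t² = 222/324 = 0.6852.

0.685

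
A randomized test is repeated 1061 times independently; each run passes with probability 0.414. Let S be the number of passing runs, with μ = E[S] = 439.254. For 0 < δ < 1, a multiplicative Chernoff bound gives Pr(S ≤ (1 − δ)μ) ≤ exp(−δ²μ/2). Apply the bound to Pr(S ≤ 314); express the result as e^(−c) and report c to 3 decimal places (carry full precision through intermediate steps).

17.858

Write 314 = (1 − δ)μ, so δ = 1 − 314/439.254 = 0.2851516…
Then the exponent is δ²μ/2 = (μ − 314)²/(2μ) = 17.858192.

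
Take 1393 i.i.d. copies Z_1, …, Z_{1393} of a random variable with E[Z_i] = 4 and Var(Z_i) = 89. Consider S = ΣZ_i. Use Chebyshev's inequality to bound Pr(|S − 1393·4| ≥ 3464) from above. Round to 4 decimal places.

Var(S) = n·Var(Z_i) = 1393·89 = 123977.
Chebyshev: Pr(|S − 1393·4| ≥ 3464) ≤ Var(S)/3464² = 123977/11999296 = 0.0103.

0.0103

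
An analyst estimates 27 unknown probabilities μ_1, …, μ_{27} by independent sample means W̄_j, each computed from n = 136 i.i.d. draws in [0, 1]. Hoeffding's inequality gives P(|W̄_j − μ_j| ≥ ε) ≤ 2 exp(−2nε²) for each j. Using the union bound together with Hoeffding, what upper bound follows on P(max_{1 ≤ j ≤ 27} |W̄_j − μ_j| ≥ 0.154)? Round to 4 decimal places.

Per-experiment Hoeffding bound: 2·exp(−2·136·0.154²) = 2·exp(−6.45075) = 0.0031587.
Union bound over 27 events: 27·0.0031587 = 0.08528.

0.0853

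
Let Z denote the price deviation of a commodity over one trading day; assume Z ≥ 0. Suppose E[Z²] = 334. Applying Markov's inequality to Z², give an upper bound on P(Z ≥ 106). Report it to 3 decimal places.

0.030

Since Z ≥ 0, the event {Z ≥ 106} is the same as {Z² ≥ 11236}.
Markov's inequality applied to Z² gives P(Z² ≥ 11236) ≤ E[Z²]/11236 = 334/11236 = 0.0297.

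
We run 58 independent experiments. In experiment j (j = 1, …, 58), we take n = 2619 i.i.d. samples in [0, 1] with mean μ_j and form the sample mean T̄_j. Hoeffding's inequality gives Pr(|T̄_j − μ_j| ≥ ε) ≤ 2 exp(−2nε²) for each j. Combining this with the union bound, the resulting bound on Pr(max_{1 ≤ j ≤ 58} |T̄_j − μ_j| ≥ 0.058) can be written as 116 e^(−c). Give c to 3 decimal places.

Union bound over the 58 events: Pr(max_{1 ≤ j ≤ 58} |T̄_j − μ_j| ≥ 0.058) ≤ 58·2·exp(−2nε²) = 116 exp(−2·2619·0.058²).
So c = 2·2619·0.058² = 17.6206.

17.621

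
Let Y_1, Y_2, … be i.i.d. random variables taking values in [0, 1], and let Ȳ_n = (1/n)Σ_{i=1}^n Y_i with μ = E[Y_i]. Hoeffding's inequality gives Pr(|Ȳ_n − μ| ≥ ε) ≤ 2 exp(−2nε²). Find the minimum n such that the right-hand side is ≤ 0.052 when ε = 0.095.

Require 2·exp(−2nε²) ≤ 0.052, i.e. 2nε² ≥ ln(2/0.052) = 3.649659.
So n ≥ 3.649659 / (2·0.095²) = 202.197.
The smallest integer n is 203.

203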